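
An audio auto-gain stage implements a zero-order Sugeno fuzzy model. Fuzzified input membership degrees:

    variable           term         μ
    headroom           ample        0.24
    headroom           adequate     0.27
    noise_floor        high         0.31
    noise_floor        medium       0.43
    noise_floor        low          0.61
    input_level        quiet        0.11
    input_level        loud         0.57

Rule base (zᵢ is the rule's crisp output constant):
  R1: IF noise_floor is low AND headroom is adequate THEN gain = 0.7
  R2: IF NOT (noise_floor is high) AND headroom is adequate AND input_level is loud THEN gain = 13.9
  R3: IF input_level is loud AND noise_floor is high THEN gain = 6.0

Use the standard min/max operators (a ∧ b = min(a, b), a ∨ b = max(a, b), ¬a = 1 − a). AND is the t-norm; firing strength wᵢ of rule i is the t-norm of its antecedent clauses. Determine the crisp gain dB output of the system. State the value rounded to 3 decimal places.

R1 (z=0.7): low=0.61, adequate=0.27; AND[min(a, b)] → w = 0.27
R2 (z=13.9): ¬high=1−0.31=0.69, adequate=0.27, loud=0.57; AND[min(a, b)] → w = 0.27
R3 (z=6.0): loud=0.57, high=0.31; AND[min(a, b)] → w = 0.31
Weighted average = (0.27·0.7 + 0.27·13.9 + 0.31·6.0) / (0.27 + 0.27 + 0.31)
  = 5.8020 / 0.8500 = 6.826

6.826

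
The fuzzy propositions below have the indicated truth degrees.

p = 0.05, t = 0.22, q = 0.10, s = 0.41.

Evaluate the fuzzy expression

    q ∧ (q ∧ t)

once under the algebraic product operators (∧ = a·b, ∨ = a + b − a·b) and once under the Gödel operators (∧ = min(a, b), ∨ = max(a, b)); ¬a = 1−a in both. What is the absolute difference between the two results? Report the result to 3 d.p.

Under algebraic product:
  q ∧ t = a·b on (0.1000, 0.2200) = 0.0220
  q ∧ (q ∧ t) = a·b on (0.1000, 0.0220) = 0.0022
  → value = 0.0022
Under Gödel:
  q ∧ t = min(a, b) on (0.10, 0.22) = 0.10
  q ∧ (q ∧ t) = min(a, b) on (0.10, 0.10) = 0.10
  → value = 0.1000
|0.0022 − 0.1000| = 0.098

0.098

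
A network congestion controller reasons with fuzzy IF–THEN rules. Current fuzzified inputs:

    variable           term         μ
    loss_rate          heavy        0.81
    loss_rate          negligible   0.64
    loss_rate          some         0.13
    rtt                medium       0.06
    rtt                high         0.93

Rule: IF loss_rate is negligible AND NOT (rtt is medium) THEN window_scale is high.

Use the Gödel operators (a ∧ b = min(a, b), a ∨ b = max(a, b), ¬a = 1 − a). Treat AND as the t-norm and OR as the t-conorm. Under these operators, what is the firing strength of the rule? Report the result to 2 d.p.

0.64

firing strength: negligible=0.64, ¬medium=1−0.06=0.94; AND[min(a, b)] → w = 0.64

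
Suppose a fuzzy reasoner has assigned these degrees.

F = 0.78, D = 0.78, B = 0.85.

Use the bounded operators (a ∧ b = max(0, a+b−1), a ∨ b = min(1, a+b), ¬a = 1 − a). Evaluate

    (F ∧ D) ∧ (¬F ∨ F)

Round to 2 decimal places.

F ∧ D = max(0, a+b−1) on (0.78, 0.78) = 0.56
¬F = 1 − 0.78 = 0.22
¬F ∨ F = min(1, a+b) on (0.22, 0.78) = 1.00
(F ∧ D) ∧ (¬F ∨ F) = max(0, a+b−1) on (0.56, 1.00) = 0.56

0.56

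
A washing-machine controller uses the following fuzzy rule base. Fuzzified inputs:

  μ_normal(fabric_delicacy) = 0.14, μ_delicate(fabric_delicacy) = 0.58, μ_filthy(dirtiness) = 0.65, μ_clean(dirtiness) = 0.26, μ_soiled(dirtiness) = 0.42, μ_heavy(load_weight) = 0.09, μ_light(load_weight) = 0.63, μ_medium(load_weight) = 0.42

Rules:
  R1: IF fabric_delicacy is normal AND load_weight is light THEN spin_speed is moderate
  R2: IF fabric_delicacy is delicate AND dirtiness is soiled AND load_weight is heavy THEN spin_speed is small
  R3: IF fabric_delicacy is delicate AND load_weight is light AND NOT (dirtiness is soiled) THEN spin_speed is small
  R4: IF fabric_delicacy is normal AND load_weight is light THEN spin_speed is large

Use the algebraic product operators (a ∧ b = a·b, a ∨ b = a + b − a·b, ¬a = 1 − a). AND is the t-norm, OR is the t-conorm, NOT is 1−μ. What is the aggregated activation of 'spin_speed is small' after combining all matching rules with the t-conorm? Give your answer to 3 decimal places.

0.229

R1: normal=0.14, light=0.63; AND[a·b] → w = 0.0882
R2: delicate=0.58, soiled=0.42, heavy=0.09; AND[a·b] → w = 0.0219
R3: delicate=0.58, light=0.63, ¬soiled=1−0.42=0.58; AND[a·b] → w = 0.2119
R4: normal=0.14, light=0.63; AND[a·b] → w = 0.0882
Rules with consequent 'small': {R2, R3} → strengths 0.0219, 0.2119
Aggregate via t-conorm [a + b − a·b]: 0.2292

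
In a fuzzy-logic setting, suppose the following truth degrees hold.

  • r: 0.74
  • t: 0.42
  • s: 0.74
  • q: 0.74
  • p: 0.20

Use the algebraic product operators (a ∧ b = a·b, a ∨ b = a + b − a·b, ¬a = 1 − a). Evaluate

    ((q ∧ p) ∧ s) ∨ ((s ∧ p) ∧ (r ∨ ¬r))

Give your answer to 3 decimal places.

q ∧ p = a·b on (0.7400, 0.2000) = 0.1480
(q ∧ p) ∧ s = a·b on (0.1480, 0.7400) = 0.1095
s ∧ p = a·b on (0.7400, 0.2000) = 0.1480
¬r = 1 − 0.7400 = 0.2600
r ∨ ¬r = a + b − a·b on (0.7400, 0.2600) = 0.8076
(s ∧ p) ∧ (r ∨ ¬r) = a·b on (0.1480, 0.8076) = 0.1195
((q ∧ p) ∧ s) ∨ ((s ∧ p) ∧ (r ∨ ¬r)) = a + b − a·b on (0.1095, 0.1195) = 0.2160

0.216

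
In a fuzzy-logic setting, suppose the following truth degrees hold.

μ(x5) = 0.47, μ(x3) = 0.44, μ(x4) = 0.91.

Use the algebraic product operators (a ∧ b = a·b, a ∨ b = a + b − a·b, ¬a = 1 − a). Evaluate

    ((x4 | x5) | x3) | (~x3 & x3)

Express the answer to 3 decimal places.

x4 | x5 = a + b − a·b on (0.9100, 0.4700) = 0.9523
(x4 | x5) | x3 = a + b − a·b on (0.9523, 0.4400) = 0.9733
~x3 = 1 − 0.4400 = 0.5600
~x3 & x3 = a·b on (0.5600, 0.4400) = 0.2464
((x4 | x5) | x3) | (~x3 & x3) = a + b − a·b on (0.9733, 0.2464) = 0.9799

0.980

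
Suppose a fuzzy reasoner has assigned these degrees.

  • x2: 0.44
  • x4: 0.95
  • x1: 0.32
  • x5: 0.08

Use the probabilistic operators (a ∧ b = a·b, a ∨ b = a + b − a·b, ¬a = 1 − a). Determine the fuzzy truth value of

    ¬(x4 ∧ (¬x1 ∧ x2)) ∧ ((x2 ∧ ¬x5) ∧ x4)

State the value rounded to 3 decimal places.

¬x1 = 1 − 0.3200 = 0.6800
¬x1 ∧ x2 = a·b on (0.6800, 0.4400) = 0.2992
x4 ∧ (¬x1 ∧ x2) = a·b on (0.9500, 0.2992) = 0.2842
¬(x4 ∧ (¬x1 ∧ x2)) = 1 − 0.2842 = 0.7158
¬x5 = 1 − 0.0800 = 0.9200
x2 ∧ ¬x5 = a·b on (0.4400, 0.9200) = 0.4048
(x2 ∧ ¬x5) ∧ x4 = a·b on (0.4048, 0.9500) = 0.3846
¬(x4 ∧ (¬x1 ∧ x2)) ∧ ((x2 ∧ ¬x5) ∧ x4) = a·b on (0.7158, 0.3846) = 0.2753

0.275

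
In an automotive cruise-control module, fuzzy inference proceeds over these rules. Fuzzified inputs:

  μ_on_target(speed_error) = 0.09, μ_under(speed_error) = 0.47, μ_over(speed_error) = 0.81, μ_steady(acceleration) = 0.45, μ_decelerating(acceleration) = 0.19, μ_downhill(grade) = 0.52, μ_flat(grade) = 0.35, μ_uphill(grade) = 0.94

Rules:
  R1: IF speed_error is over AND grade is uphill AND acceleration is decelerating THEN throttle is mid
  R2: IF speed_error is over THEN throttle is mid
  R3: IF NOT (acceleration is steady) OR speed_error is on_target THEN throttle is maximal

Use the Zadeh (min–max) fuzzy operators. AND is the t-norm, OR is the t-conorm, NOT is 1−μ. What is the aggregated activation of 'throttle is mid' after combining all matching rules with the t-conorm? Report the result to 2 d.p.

0.81

R1: over=0.81, uphill=0.94, decelerating=0.19; AND[min(a, b)] → w = 0.19
R2: over=0.81 → w = 0.81
R3: ¬steady=1−0.45=0.55, on_target=0.09; OR[max(a, b)] → w = 0.55
Rules with consequent 'mid': {R1, R2} → strengths 0.19, 0.81
Aggregate via t-conorm [max(a, b)]: 0.81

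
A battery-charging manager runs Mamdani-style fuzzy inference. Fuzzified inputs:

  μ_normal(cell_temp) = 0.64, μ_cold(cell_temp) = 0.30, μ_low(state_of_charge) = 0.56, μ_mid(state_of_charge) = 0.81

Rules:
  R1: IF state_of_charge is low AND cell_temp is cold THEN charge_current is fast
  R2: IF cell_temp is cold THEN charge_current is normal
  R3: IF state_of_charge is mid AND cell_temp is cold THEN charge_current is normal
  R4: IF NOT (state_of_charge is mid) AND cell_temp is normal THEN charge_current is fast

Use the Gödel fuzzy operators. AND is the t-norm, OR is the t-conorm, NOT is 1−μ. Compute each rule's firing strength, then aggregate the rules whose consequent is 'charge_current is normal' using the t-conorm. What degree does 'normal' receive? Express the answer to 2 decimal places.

R1: low=0.56, cold=0.30; AND[min(a, b)] → w = 0.30
R2: cold=0.30 → w = 0.30
R3: mid=0.81, cold=0.30; AND[min(a, b)] → w = 0.30
R4: ¬mid=1−0.81=0.19, normal=0.64; AND[min(a, b)] → w = 0.19
Rules with consequent 'normal': {R2, R3} → strengths 0.30, 0.30
Aggregate via t-conorm [max(a, b)]: 0.30

0.30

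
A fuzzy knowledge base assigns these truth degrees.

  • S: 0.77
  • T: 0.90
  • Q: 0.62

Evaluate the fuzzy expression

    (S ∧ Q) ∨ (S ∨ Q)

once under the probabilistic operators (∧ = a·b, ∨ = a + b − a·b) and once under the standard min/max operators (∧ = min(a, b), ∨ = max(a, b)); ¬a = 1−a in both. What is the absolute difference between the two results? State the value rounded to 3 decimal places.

0.184

Under probabilistic:
  S ∧ Q = a·b on (0.7700, 0.6200) = 0.4774
  S ∨ Q = a + b − a·b on (0.7700, 0.6200) = 0.9126
  (S ∧ Q) ∨ (S ∨ Q) = a + b − a·b on (0.4774, 0.9126) = 0.9543
  → value = 0.9543
Under standard min/max:
  S ∧ Q = min(a, b) on (0.77, 0.62) = 0.62
  S ∨ Q = max(a, b) on (0.77, 0.62) = 0.77
  (S ∧ Q) ∨ (S ∨ Q) = max(a, b) on (0.62, 0.77) = 0.77
  → value = 0.7700
|0.9543 − 0.7700| = 0.184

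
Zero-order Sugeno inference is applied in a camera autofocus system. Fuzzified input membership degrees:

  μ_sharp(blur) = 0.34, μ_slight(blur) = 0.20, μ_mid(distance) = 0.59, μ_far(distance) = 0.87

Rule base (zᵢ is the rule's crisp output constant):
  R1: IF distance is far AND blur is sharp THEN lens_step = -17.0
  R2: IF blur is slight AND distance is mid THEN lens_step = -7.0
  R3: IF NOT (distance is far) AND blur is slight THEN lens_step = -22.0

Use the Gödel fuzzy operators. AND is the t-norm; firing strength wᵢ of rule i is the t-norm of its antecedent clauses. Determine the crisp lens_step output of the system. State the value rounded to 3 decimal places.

-14.985

R1 (z=-17.0): far=0.87, sharp=0.34; AND[min(a, b)] → w = 0.34
R2 (z=-7.0): slight=0.20, mid=0.59; AND[min(a, b)] → w = 0.20
R3 (z=-22.0): ¬far=1−0.87=0.13, slight=0.20; AND[min(a, b)] → w = 0.13
Weighted average = (0.34·-17.0 + 0.20·-7.0 + 0.13·-22.0) / (0.34 + 0.20 + 0.13)
  = -10.0400 / 0.6700 = -14.985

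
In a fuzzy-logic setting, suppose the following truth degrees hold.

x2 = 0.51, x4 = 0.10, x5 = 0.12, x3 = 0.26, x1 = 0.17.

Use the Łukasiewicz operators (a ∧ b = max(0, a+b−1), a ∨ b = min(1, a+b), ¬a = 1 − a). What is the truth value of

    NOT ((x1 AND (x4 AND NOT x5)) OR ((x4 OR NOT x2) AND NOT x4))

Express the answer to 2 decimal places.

0.51

NOT x5 = 1 − 0.12 = 0.88
x4 AND NOT x5 = max(0, a+b−1) on (0.10, 0.88) = 0.00
x1 AND (x4 AND NOT x5) = max(0, a+b−1) on (0.17, 0.00) = 0.00
NOT x2 = 1 − 0.51 = 0.49
x4 OR NOT x2 = min(1, a+b) on (0.10, 0.49) = 0.59
NOT x4 = 1 − 0.10 = 0.90
(x4 OR NOT x2) AND NOT x4 = max(0, a+b−1) on (0.59, 0.90) = 0.49
(x1 AND (x4 AND NOT x5)) OR ((x4 OR NOT x2) AND NOT x4) = min(1, a+b) on (0.00, 0.49) = 0.49
NOT ((x1 AND (x4 AND NOT x5)) OR ((x4 OR NOT x2) AND NOT x4)) = 1 − 0.49 = 0.51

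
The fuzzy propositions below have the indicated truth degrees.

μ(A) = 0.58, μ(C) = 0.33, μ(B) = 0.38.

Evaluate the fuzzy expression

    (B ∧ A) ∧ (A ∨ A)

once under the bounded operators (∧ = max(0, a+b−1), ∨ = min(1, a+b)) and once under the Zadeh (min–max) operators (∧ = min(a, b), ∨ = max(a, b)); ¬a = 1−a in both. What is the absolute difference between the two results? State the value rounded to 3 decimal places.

Under bounded:
  B ∧ A = max(0, a+b−1) on (0.38, 0.58) = 0.00
  A ∨ A = min(1, a+b) on (0.58, 0.58) = 1.00
  (B ∧ A) ∧ (A ∨ A) = max(0, a+b−1) on (0.00, 1.00) = 0.00
  → value = 0.0000
Under Zadeh (min–max):
  B ∧ A = min(a, b) on (0.38, 0.58) = 0.38
  A ∨ A = max(a, b) on (0.58, 0.58) = 0.58
  (B ∧ A) ∧ (A ∨ A) = min(a, b) on (0.38, 0.58) = 0.38
  → value = 0.3800
|0.0000 − 0.3800| = 0.380

0.380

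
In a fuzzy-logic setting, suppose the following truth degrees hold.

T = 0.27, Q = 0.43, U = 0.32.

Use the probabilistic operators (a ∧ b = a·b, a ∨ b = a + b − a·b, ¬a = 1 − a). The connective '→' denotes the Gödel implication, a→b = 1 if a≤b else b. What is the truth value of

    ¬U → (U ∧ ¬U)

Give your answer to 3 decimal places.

0.218

¬U = 1 − 0.3200 = 0.6800
¬U = 1 − 0.3200 = 0.6800
U ∧ ¬U = a·b on (0.3200, 0.6800) = 0.2176
¬U → (U ∧ ¬U)  [Gödel: 1 if a≤b else b] with a=0.6800, b=0.2176 → 0.2176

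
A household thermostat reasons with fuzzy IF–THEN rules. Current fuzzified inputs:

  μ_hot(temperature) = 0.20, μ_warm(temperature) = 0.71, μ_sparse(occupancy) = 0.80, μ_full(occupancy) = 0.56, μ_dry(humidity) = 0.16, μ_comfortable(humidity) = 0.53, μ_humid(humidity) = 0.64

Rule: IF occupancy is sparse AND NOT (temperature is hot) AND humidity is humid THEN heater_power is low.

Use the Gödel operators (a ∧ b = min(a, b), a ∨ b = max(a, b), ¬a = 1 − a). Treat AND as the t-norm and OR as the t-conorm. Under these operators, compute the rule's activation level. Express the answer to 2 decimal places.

0.64

firing strength: sparse=0.80, ¬hot=1−0.20=0.80, humid=0.64; AND[min(a, b)] → w = 0.64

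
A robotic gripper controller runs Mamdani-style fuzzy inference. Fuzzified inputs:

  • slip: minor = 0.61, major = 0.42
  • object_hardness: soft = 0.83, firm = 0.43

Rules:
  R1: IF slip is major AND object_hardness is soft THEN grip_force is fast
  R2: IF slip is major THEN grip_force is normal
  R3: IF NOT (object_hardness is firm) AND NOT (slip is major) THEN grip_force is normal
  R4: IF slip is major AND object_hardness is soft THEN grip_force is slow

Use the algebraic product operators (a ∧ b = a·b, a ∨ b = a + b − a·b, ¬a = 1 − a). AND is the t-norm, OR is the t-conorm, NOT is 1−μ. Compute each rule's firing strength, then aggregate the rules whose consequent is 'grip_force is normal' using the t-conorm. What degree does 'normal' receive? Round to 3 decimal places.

0.612

R1: major=0.42, soft=0.83; AND[a·b] → w = 0.3486
R2: major=0.42 → w = 0.4200
R3: ¬firm=1−0.43=0.57, ¬major=1−0.42=0.58; AND[a·b] → w = 0.3306
R4: major=0.42, soft=0.83; AND[a·b] → w = 0.3486
Rules with consequent 'normal': {R2, R3} → strengths 0.4200, 0.3306
Aggregate via t-conorm [a + b − a·b]: 0.6117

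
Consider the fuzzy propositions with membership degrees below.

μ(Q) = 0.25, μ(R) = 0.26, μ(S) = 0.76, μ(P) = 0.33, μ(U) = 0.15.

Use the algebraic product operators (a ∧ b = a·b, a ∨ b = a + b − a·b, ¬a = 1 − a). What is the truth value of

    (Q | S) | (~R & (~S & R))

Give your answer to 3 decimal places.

Q | S = a + b − a·b on (0.2500, 0.7600) = 0.8200
~R = 1 − 0.2600 = 0.7400
~S = 1 − 0.7600 = 0.2400
~S & R = a·b on (0.2400, 0.2600) = 0.0624
~R & (~S & R) = a·b on (0.7400, 0.0624) = 0.0462
(Q | S) | (~R & (~S & R)) = a + b − a·b on (0.8200, 0.0462) = 0.8283

0.828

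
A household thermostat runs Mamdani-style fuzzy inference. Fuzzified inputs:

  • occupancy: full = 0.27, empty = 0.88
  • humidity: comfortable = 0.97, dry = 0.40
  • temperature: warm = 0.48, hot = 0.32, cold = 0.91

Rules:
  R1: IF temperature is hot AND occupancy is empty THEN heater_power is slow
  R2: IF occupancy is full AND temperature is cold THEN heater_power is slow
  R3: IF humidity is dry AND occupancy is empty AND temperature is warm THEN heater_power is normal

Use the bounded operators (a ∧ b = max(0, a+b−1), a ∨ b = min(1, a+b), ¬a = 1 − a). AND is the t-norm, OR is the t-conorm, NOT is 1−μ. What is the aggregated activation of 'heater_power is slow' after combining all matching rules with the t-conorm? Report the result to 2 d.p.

R1: hot=0.32, empty=0.88; AND[max(0, a+b−1)] → w = 0.20
R2: full=0.27, cold=0.91; AND[max(0, a+b−1)] → w = 0.18
R3: dry=0.40, empty=0.88, warm=0.48; AND[max(0, a+b−1)] → w = 0.00
Rules with consequent 'slow': {R1, R2} → strengths 0.20, 0.18
Aggregate via t-conorm [min(1, a+b)]: 0.38

0.38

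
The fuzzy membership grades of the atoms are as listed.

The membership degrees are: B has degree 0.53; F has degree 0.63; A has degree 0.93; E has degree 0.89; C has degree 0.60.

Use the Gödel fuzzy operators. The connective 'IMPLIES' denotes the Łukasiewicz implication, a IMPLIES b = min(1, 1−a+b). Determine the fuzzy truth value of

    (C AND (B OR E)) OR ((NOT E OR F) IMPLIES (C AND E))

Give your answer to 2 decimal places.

0.97

B OR E = max(a, b) on (0.53, 0.89) = 0.89
C AND (B OR E) = min(a, b) on (0.60, 0.89) = 0.60
NOT E = 1 − 0.89 = 0.11
NOT E OR F = max(a, b) on (0.11, 0.63) = 0.63
C AND E = min(a, b) on (0.60, 0.89) = 0.60
(NOT E OR F) IMPLIES (C AND E)  [Łukasiewicz: min(1, 1−a+b)] with a=0.63, b=0.60 → 0.97
(C AND (B OR E)) OR ((NOT E OR F) IMPLIES (C AND E)) = max(a, b) on (0.60, 0.97) = 0.97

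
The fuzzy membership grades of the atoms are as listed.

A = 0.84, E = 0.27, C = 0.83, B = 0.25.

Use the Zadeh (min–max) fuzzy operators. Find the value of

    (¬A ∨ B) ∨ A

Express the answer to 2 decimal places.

0.84

¬A = 1 − 0.84 = 0.16
¬A ∨ B = max(a, b) on (0.16, 0.25) = 0.25
(¬A ∨ B) ∨ A = max(a, b) on (0.25, 0.84) = 0.84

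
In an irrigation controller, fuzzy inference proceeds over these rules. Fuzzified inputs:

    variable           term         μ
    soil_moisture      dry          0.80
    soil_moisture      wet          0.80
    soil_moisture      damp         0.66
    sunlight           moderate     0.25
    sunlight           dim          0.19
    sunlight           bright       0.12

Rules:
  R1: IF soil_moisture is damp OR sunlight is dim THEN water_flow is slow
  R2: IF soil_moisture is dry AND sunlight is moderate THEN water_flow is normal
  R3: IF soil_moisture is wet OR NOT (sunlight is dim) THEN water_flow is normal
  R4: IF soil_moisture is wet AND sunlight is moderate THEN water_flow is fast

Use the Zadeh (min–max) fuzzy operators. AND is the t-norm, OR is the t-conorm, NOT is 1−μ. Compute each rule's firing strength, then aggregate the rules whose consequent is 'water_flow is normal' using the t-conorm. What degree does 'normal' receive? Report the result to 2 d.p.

R1: damp=0.66, dim=0.19; OR[max(a, b)] → w = 0.66
R2: dry=0.80, moderate=0.25; AND[min(a, b)] → w = 0.25
R3: wet=0.80, ¬dim=1−0.19=0.81; OR[max(a, b)] → w = 0.81
R4: wet=0.80, moderate=0.25; AND[min(a, b)] → w = 0.25
Rules with consequent 'normal': {R2, R3} → strengths 0.25, 0.81
Aggregate via t-conorm [max(a, b)]: 0.81

0.81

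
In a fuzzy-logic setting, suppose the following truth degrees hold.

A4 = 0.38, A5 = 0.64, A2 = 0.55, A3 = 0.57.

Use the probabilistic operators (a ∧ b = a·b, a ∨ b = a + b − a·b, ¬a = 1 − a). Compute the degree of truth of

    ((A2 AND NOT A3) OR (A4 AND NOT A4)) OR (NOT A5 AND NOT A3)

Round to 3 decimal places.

NOT A3 = 1 − 0.5700 = 0.4300
A2 AND NOT A3 = a·b on (0.5500, 0.4300) = 0.2365
NOT A4 = 1 − 0.3800 = 0.6200
A4 AND NOT A4 = a·b on (0.3800, 0.6200) = 0.2356
(A2 AND NOT A3) OR (A4 AND NOT A4) = a + b − a·b on (0.2365, 0.2356) = 0.4164
NOT A5 = 1 − 0.6400 = 0.3600
NOT A3 = 1 − 0.5700 = 0.4300
NOT A5 AND NOT A3 = a·b on (0.3600, 0.4300) = 0.1548
((A2 AND NOT A3) OR (A4 AND NOT A4)) OR (NOT A5 AND NOT A3) = a + b − a·b on (0.4164, 0.1548) = 0.5067

0.507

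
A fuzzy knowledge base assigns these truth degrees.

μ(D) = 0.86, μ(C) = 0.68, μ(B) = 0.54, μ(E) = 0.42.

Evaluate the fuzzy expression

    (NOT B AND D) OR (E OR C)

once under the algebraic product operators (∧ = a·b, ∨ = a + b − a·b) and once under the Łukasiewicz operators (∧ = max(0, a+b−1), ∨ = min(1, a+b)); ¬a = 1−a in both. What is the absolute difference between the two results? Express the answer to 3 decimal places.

0.112

Under algebraic product:
  NOT B = 1 − 0.5400 = 0.4600
  NOT B AND D = a·b on (0.4600, 0.8600) = 0.3956
  E OR C = a + b − a·b on (0.4200, 0.6800) = 0.8144
  (NOT B AND D) OR (E OR C) = a + b − a·b on (0.3956, 0.8144) = 0.8878
  → value = 0.8878
Under Łukasiewicz:
  NOT B = 1 − 0.54 = 0.46
  NOT B AND D = max(0, a+b−1) on (0.46, 0.86) = 0.32
  E OR C = min(1, a+b) on (0.42, 0.68) = 1.00
  (NOT B AND D) OR (E OR C) = min(1, a+b) on (0.32, 1.00) = 1.00
  → value = 1.0000
|0.8878 − 1.0000| = 0.112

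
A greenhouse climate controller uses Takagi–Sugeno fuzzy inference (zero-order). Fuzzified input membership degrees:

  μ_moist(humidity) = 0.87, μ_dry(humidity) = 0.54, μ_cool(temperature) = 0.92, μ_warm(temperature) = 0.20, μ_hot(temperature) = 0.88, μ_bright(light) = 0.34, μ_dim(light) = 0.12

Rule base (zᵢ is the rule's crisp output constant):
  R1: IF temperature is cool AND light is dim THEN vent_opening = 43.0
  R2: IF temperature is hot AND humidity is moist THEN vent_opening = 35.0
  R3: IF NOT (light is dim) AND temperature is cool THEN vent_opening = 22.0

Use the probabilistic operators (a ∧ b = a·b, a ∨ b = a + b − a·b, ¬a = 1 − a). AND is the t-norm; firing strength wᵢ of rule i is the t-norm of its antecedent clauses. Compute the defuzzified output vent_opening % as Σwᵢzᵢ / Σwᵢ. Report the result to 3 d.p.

29.280

R1 (z=43.0): cool=0.92, dim=0.12; AND[a·b] → w = 0.1104
R2 (z=35.0): hot=0.88, moist=0.87; AND[a·b] → w = 0.7656
R3 (z=22.0): ¬dim=1−0.12=0.88, cool=0.92; AND[a·b] → w = 0.8096
Weighted average = (0.1104·43.0 + 0.7656·35.0 + 0.8096·22.0) / (0.1104 + 0.7656 + 0.8096)
  = 49.3544 / 1.6856 = 29.280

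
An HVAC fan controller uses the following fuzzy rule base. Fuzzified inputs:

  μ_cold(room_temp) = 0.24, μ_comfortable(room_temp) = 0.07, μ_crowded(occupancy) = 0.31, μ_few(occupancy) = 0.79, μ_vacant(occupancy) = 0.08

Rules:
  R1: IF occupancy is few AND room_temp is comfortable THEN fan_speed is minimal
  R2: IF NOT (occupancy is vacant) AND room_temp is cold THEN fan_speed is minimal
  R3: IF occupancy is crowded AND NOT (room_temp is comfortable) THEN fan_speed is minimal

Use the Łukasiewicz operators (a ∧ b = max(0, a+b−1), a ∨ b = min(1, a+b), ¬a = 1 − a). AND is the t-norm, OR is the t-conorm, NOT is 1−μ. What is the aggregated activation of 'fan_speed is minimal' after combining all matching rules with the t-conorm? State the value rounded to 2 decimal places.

0.40

R1: few=0.79, comfortable=0.07; AND[max(0, a+b−1)] → w = 0.00
R2: ¬vacant=1−0.08=0.92, cold=0.24; AND[max(0, a+b−1)] → w = 0.16
R3: crowded=0.31, ¬comfortable=1−0.07=0.93; AND[max(0, a+b−1)] → w = 0.24
Rules with consequent 'minimal': {R1, R2, R3} → strengths 0.00, 0.16, 0.24
Aggregate via t-conorm [min(1, a+b)]: 0.40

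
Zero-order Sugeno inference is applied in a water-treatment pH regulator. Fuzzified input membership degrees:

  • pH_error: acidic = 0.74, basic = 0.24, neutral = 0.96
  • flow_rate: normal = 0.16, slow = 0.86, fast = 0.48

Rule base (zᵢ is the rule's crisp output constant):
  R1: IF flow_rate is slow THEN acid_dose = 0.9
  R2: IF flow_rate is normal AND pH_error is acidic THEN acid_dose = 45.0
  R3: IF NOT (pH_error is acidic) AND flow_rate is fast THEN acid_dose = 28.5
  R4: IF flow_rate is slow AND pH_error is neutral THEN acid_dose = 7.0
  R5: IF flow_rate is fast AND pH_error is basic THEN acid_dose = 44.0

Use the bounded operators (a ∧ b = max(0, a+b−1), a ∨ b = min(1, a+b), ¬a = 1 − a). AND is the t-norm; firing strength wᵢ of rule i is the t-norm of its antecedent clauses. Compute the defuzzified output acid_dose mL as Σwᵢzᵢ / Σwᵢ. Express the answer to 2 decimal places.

3.88

R1 (z=0.9): slow=0.86 → w = 0.86
R2 (z=45.0): normal=0.16, acidic=0.74; AND[max(0, a+b−1)] → w = 0.00
R3 (z=28.5): ¬acidic=1−0.74=0.26, fast=0.48; AND[max(0, a+b−1)] → w = 0.00
R4 (z=7.0): slow=0.86, neutral=0.96; AND[max(0, a+b−1)] → w = 0.82
R5 (z=44.0): fast=0.48, basic=0.24; AND[max(0, a+b−1)] → w = 0.00
Weighted average = (0.86·0.9 + 0.00·45.0 + 0.00·28.5 + 0.82·7.0 + 0.00·44.0) / (0.86 + 0.00 + 0.00 + 0.82 + 0.00)
  = 6.5140 / 1.6800 = 3.88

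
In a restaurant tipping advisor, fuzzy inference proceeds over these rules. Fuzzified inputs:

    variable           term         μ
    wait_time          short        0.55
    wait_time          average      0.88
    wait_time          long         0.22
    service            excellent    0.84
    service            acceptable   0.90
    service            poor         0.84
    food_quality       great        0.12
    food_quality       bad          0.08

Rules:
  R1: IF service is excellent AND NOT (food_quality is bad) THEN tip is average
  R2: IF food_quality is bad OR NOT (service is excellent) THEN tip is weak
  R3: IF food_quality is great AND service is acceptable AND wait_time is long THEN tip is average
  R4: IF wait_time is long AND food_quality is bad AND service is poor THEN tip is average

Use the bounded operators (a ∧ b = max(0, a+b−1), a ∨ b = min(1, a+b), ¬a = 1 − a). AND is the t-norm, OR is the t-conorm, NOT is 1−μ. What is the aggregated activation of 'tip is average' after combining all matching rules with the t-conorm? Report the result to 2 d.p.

R1: excellent=0.84, ¬bad=1−0.08=0.92; AND[max(0, a+b−1)] → w = 0.76
R2: bad=0.08, ¬excellent=1−0.84=0.16; OR[min(1, a+b)] → w = 0.24
R3: great=0.12, acceptable=0.90, long=0.22; AND[max(0, a+b−1)] → w = 0.00
R4: long=0.22, bad=0.08, poor=0.84; AND[max(0, a+b−1)] → w = 0.00
Rules with consequent 'average': {R1, R3, R4} → strengths 0.76, 0.00, 0.00
Aggregate via t-conorm [min(1, a+b)]: 0.76

0.76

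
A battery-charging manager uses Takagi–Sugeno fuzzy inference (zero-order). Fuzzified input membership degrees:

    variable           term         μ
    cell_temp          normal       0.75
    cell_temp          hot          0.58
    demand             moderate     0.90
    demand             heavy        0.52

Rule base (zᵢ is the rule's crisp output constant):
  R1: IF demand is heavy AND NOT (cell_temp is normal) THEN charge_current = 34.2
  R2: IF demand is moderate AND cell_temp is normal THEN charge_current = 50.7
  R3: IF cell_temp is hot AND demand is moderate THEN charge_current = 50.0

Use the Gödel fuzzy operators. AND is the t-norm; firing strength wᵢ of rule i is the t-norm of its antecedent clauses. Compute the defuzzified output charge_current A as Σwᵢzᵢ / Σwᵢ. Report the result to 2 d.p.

47.83

R1 (z=34.2): heavy=0.52, ¬normal=1−0.75=0.25; AND[min(a, b)] → w = 0.25
R2 (z=50.7): moderate=0.90, normal=0.75; AND[min(a, b)] → w = 0.75
R3 (z=50.0): hot=0.58, moderate=0.90; AND[min(a, b)] → w = 0.58
Weighted average = (0.25·34.2 + 0.75·50.7 + 0.58·50.0) / (0.25 + 0.75 + 0.58)
  = 75.5750 / 1.5800 = 47.83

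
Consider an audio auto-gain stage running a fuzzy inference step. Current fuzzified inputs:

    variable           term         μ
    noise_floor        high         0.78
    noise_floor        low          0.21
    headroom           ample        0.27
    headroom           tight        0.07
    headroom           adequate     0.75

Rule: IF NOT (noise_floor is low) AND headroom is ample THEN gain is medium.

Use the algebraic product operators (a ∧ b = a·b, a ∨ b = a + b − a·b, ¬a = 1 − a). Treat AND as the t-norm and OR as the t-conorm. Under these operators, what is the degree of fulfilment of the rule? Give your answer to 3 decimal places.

0.213

firing strength: ¬low=1−0.21=0.79, ample=0.27; AND[a·b] → w = 0.2133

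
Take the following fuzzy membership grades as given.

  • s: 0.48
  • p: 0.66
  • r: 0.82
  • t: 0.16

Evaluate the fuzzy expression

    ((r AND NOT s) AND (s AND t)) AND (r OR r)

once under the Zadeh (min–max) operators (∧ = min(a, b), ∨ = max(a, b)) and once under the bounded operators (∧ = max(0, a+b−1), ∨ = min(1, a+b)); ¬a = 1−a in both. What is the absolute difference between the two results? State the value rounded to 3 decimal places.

0.160

Under Zadeh (min–max):
  NOT s = 1 − 0.48 = 0.52
  r AND NOT s = min(a, b) on (0.82, 0.52) = 0.52
  s AND t = min(a, b) on (0.48, 0.16) = 0.16
  (r AND NOT s) AND (s AND t) = min(a, b) on (0.52, 0.16) = 0.16
  r OR r = max(a, b) on (0.82, 0.82) = 0.82
  ((r AND NOT s) AND (s AND t)) AND (r OR r) = min(a, b) on (0.16, 0.82) = 0.16
  → value = 0.1600
Under bounded:
  NOT s = 1 − 0.48 = 0.52
  r AND NOT s = max(0, a+b−1) on (0.82, 0.52) = 0.34
  s AND t = max(0, a+b−1) on (0.48, 0.16) = 0.00
  (r AND NOT s) AND (s AND t) = max(0, a+b−1) on (0.34, 0.00) = 0.00
  r OR r = min(1, a+b) on (0.82, 0.82) = 1.00
  ((r AND NOT s) AND (s AND t)) AND (r OR r) = max(0, a+b−1) on (0.00, 1.00) = 0.00
  → value = 0.0000
|0.1600 − 0.0000| = 0.160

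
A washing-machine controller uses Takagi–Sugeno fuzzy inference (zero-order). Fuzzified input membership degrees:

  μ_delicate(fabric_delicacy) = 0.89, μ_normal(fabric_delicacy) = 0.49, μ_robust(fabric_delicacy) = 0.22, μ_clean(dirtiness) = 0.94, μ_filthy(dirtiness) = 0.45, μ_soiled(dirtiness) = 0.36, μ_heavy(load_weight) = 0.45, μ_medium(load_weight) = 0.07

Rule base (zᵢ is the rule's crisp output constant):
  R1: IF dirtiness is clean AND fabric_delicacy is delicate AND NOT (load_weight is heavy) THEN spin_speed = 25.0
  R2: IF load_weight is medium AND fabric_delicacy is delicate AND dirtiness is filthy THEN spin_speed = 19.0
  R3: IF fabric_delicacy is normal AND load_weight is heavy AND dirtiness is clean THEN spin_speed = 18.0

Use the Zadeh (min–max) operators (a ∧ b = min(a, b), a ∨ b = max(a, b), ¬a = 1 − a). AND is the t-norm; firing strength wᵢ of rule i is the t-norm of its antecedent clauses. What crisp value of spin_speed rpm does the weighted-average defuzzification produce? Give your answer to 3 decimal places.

21.664

R1 (z=25.0): clean=0.94, delicate=0.89, ¬heavy=1−0.45=0.55; AND[min(a, b)] → w = 0.55
R2 (z=19.0): medium=0.07, delicate=0.89, filthy=0.45; AND[min(a, b)] → w = 0.07
R3 (z=18.0): normal=0.49, heavy=0.45, clean=0.94; AND[min(a, b)] → w = 0.45
Weighted average = (0.55·25.0 + 0.07·19.0 + 0.45·18.0) / (0.55 + 0.07 + 0.45)
  = 23.1800 / 1.0700 = 21.664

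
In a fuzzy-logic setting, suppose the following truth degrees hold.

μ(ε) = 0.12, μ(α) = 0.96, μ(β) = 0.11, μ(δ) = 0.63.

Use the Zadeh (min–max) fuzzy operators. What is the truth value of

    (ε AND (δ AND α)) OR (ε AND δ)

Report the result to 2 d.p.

δ AND α = min(a, b) on (0.63, 0.96) = 0.63
ε AND (δ AND α) = min(a, b) on (0.12, 0.63) = 0.12
ε AND δ = min(a, b) on (0.12, 0.63) = 0.12
(ε AND (δ AND α)) OR (ε AND δ) = max(a, b) on (0.12, 0.12) = 0.12

0.12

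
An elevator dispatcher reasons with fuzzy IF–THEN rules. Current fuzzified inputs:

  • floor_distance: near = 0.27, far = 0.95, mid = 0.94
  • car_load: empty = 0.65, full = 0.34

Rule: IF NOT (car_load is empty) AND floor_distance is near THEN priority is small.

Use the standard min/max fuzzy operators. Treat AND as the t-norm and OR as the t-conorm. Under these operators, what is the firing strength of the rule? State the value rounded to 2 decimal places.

firing strength: ¬empty=1−0.65=0.35, near=0.27; AND[min(a, b)] → w = 0.27

0.27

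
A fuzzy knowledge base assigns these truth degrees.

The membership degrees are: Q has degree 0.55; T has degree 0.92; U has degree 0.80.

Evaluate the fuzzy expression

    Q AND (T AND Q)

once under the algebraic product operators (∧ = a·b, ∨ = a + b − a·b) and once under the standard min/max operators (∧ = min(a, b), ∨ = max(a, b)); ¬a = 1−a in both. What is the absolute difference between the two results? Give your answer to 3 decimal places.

Under algebraic product:
  T AND Q = a·b on (0.9200, 0.5500) = 0.5060
  Q AND (T AND Q) = a·b on (0.5500, 0.5060) = 0.2783
  → value = 0.2783
Under standard min/max:
  T AND Q = min(a, b) on (0.92, 0.55) = 0.55
  Q AND (T AND Q) = min(a, b) on (0.55, 0.55) = 0.55
  → value = 0.5500
|0.2783 − 0.5500| = 0.272

0.272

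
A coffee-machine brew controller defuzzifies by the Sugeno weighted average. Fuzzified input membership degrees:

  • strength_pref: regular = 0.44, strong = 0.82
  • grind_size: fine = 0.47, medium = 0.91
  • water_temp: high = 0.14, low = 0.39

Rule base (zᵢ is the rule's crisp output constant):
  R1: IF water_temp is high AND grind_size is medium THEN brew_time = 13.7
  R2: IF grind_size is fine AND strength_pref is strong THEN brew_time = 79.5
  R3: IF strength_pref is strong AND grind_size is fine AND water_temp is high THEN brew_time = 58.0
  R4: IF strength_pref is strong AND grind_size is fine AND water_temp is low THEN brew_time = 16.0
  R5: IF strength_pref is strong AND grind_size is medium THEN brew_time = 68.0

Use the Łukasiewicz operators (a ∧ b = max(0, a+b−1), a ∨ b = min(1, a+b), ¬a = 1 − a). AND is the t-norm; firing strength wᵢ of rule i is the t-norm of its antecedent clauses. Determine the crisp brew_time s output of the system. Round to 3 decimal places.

R1 (z=13.7): high=0.14, medium=0.91; AND[max(0, a+b−1)] → w = 0.05
R2 (z=79.5): fine=0.47, strong=0.82; AND[max(0, a+b−1)] → w = 0.29
R3 (z=58.0): strong=0.82, fine=0.47, high=0.14; AND[max(0, a+b−1)] → w = 0.00
R4 (z=16.0): strong=0.82, fine=0.47, low=0.39; AND[max(0, a+b−1)] → w = 0.00
R5 (z=68.0): strong=0.82, medium=0.91; AND[max(0, a+b−1)] → w = 0.73
Weighted average = (0.05·13.7 + 0.29·79.5 + 0.00·58.0 + 0.00·16.0 + 0.73·68.0) / (0.05 + 0.29 + 0.00 + 0.00 + 0.73)
  = 73.3800 / 1.0700 = 68.579

68.579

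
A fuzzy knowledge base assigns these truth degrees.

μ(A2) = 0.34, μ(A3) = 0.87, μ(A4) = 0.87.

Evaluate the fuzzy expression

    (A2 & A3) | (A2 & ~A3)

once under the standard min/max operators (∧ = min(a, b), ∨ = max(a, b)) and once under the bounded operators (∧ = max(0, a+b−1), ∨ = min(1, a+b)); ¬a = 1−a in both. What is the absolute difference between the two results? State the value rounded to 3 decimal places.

Under standard min/max:
  A2 & A3 = min(a, b) on (0.34, 0.87) = 0.34
  ~A3 = 1 − 0.87 = 0.13
  A2 & ~A3 = min(a, b) on (0.34, 0.13) = 0.13
  (A2 & A3) | (A2 & ~A3) = max(a, b) on (0.34, 0.13) = 0.34
  → value = 0.3400
Under bounded:
  A2 & A3 = max(0, a+b−1) on (0.34, 0.87) = 0.21
  ~A3 = 1 − 0.87 = 0.13
  A2 & ~A3 = max(0, a+b−1) on (0.34, 0.13) = 0.00
  (A2 & A3) | (A2 & ~A3) = min(1, a+b) on (0.21, 0.00) = 0.21
  → value = 0.2100
|0.3400 − 0.2100| = 0.130

0.130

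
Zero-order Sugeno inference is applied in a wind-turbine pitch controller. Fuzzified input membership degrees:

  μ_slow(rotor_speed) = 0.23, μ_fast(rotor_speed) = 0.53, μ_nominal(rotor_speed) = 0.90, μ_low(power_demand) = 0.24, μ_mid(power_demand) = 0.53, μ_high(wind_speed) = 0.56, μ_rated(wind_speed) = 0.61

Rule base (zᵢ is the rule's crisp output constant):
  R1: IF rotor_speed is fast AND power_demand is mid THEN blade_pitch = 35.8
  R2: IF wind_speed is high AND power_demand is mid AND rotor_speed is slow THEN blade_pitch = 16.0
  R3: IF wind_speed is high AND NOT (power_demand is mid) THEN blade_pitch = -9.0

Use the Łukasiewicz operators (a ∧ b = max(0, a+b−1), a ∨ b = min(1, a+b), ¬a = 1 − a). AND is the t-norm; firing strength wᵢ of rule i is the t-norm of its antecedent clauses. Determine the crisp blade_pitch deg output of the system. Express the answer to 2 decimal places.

20.87

R1 (z=35.8): fast=0.53, mid=0.53; AND[max(0, a+b−1)] → w = 0.06
R2 (z=16.0): high=0.56, mid=0.53, slow=0.23; AND[max(0, a+b−1)] → w = 0.00
R3 (z=-9.0): high=0.56, ¬mid=1−0.53=0.47; AND[max(0, a+b−1)] → w = 0.03
Weighted average = (0.06·35.8 + 0.00·16.0 + 0.03·-9.0) / (0.06 + 0.00 + 0.03)
  = 1.8780 / 0.0900 = 20.87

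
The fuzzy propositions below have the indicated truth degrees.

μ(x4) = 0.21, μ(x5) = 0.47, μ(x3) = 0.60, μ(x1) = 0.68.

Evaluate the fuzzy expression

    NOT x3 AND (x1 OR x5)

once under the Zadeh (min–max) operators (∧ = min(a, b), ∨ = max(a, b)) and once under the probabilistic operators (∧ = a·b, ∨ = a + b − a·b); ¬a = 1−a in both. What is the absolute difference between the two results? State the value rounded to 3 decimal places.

Under Zadeh (min–max):
  NOT x3 = 1 − 0.60 = 0.40
  x1 OR x5 = max(a, b) on (0.68, 0.47) = 0.68
  NOT x3 AND (x1 OR x5) = min(a, b) on (0.40, 0.68) = 0.40
  → value = 0.4000
Under probabilistic:
  NOT x3 = 1 − 0.6000 = 0.4000
  x1 OR x5 = a + b − a·b on (0.6800, 0.4700) = 0.8304
  NOT x3 AND (x1 OR x5) = a·b on (0.4000, 0.8304) = 0.3322
  → value = 0.3322
|0.4000 − 0.3322| = 0.068

0.068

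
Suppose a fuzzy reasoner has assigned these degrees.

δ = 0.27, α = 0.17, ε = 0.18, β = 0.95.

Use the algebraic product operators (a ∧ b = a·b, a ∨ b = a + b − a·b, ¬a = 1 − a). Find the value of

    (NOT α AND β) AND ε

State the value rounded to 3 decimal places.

0.142

NOT α = 1 − 0.1700 = 0.8300
NOT α AND β = a·b on (0.8300, 0.9500) = 0.7885
(NOT α AND β) AND ε = a·b on (0.7885, 0.1800) = 0.1419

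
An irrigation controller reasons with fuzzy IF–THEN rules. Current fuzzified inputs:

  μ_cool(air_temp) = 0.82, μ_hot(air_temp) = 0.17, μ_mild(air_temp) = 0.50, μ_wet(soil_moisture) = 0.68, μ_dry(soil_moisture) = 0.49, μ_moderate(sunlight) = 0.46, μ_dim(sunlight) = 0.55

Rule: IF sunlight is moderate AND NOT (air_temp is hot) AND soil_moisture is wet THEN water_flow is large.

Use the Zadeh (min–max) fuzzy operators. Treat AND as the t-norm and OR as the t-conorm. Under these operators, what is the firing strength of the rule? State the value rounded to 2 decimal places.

firing strength: moderate=0.46, ¬hot=1−0.17=0.83, wet=0.68; AND[min(a, b)] → w = 0.46

0.46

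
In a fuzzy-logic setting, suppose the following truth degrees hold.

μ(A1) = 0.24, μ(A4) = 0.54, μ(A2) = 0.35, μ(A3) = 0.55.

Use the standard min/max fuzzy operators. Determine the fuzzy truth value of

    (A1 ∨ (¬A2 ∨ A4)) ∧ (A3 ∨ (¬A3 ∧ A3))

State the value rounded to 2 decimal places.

0.55

¬A2 = 1 − 0.35 = 0.65
¬A2 ∨ A4 = max(a, b) on (0.65, 0.54) = 0.65
A1 ∨ (¬A2 ∨ A4) = max(a, b) on (0.24, 0.65) = 0.65
¬A3 = 1 − 0.55 = 0.45
¬A3 ∧ A3 = min(a, b) on (0.45, 0.55) = 0.45
A3 ∨ (¬A3 ∧ A3) = max(a, b) on (0.55, 0.45) = 0.55
(A1 ∨ (¬A2 ∨ A4)) ∧ (A3 ∨ (¬A3 ∧ A3)) = min(a, b) on (0.65, 0.55) = 0.55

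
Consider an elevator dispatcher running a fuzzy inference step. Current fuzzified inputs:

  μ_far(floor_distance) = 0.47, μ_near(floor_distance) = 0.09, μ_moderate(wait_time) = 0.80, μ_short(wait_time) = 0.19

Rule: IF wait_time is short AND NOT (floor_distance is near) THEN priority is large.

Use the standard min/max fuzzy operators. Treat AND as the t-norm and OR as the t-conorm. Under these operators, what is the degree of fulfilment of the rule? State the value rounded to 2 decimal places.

0.19

firing strength: short=0.19, ¬near=1−0.09=0.91; AND[min(a, b)] → w = 0.19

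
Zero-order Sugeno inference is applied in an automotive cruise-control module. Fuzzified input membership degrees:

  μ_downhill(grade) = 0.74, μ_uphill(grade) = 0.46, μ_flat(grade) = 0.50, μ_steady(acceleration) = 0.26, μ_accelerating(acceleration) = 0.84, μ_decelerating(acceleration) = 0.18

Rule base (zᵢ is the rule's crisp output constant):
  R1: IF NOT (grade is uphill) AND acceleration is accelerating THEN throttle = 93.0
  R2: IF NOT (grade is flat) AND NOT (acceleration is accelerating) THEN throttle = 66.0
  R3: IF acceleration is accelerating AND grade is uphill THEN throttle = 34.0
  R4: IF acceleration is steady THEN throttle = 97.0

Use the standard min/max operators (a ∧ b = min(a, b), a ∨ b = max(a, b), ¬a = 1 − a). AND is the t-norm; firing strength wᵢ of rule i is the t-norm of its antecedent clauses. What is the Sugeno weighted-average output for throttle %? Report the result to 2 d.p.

R1 (z=93.0): ¬uphill=1−0.46=0.54, accelerating=0.84; AND[min(a, b)] → w = 0.54
R2 (z=66.0): ¬flat=1−0.50=0.50, ¬accelerating=1−0.84=0.16; AND[min(a, b)] → w = 0.16
R3 (z=34.0): accelerating=0.84, uphill=0.46; AND[min(a, b)] → w = 0.46
R4 (z=97.0): steady=0.26 → w = 0.26
Weighted average = (0.54·93.0 + 0.16·66.0 + 0.46·34.0 + 0.26·97.0) / (0.54 + 0.16 + 0.46 + 0.26)
  = 101.6400 / 1.4200 = 71.58

71.58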